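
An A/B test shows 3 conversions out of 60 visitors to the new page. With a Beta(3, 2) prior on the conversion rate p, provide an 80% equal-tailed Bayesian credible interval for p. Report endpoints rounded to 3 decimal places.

[0.050, 0.140]

Posterior: Beta(3+3, 2+57) = Beta(6, 59).
Equal-tailed 80% interval: the 0.1 and 0.9 quantiles of Beta(6, 59).
Posterior mean ≈ 0.092, SD ≈ 0.036; a Normal approximation gives roughly [0.047, 0.138].
Exact: F⁻¹(0.1) = 0.050; F⁻¹(0.9) = 0.140.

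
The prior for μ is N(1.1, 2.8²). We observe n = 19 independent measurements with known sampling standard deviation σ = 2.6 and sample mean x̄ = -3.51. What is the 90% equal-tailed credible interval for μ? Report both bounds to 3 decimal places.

[-4.269, -2.350]

Posterior precision = 1/2.8² + 19/2.6² = 0.1276 + 2.8107 = 2.9382, so posterior SD = 0.5834.
Posterior mean = (1.1/2.8² + 19·-3.51/2.6²) / 2.9382 = -3.3099.
Interval: -3.3099 ± 1.645 × 0.5834 → [-4.269, -2.350].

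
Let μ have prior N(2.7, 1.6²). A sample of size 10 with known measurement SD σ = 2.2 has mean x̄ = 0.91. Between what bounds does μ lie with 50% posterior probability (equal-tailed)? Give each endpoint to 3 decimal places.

Posterior precision = 1/1.6² + 10/2.2² = 0.3906 + 2.0661 = 2.4567, so posterior SD = 0.6380.
Posterior mean = (2.7/1.6² + 10·0.91/2.2²) / 2.4567 = 1.1946.
Interval: 1.1946 ± 0.674 × 0.6380 → [0.764, 1.625].

[0.764, 1.625]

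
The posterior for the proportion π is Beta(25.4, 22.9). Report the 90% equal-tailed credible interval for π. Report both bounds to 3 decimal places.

[0.408, 0.642]

Posterior: Beta(25.4, 22.9).
Equal-tailed 90% interval: the 0.05 and 0.95 quantiles of Beta(25.4, 22.9).
Posterior mean ≈ 0.526, SD ≈ 0.071; a Normal approximation gives roughly [0.409, 0.643].
Exact: F⁻¹(0.05) = 0.408; F⁻¹(0.95) = 0.642.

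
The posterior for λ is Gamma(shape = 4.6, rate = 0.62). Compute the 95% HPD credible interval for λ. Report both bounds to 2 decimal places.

[1.61, 14.26]

The posterior is unimodal and skewed, so the HPD interval has equal density at both endpoints and is the shortest 95% interval.
Solving f(1.61) = f(14.26) with F(14.26) − F(1.61) = 0.95 gives [1.61, 14.26].
For comparison, the equal-tailed interval is [2.26, 15.58]; the HPD is narrower and shifted toward the mode.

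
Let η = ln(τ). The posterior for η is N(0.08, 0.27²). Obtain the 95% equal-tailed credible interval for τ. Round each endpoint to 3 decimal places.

[0.638, 1.839]

On the log scale the 95% interval is 0.08 ± 1.960 × 0.27 = [-0.4492, 0.6092].
Exponentiate: [e^-0.4492, e^0.6092] = [0.638, 1.839].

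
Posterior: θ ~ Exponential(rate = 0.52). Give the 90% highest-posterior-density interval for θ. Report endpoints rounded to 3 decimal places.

[0.000, 4.428]

The exponential density is strictly decreasing on [0, ∞), so the HPD interval is anchored at 0: [0, q] with P(θ ≤ q) = 0.90.
q = −ln(1 − 0.90) / 0.52 = 2.3026 / 0.52 = 4.428.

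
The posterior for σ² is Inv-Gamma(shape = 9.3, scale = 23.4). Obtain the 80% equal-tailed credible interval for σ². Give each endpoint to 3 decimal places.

Inverse-Gamma(9.3, 23.4) quantiles: F⁻¹(0.1) and F⁻¹(0.9).
Equivalently, 1/σ² ~ Gamma(9.3, rate = 23.4); invert its 0.9 and 0.1 quantiles.
Posterior mean ≈ 2.819, SD ≈ 1.043; a Normal approximation gives roughly [1.482, 4.157].
Exact: lower = 1.752; upper = 4.129.

[1.752, 4.129]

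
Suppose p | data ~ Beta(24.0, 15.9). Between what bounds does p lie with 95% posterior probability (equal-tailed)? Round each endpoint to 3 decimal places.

[0.448, 0.746]

Posterior: Beta(24.0, 15.9).
Equal-tailed 95% interval: the 0.025 and 0.975 quantiles of Beta(24.0, 15.9).
Posterior mean ≈ 0.602, SD ≈ 0.077; a Normal approximation gives roughly [0.451, 0.752].
Exact: F⁻¹(0.025) = 0.448; F⁻¹(0.975) = 0.746.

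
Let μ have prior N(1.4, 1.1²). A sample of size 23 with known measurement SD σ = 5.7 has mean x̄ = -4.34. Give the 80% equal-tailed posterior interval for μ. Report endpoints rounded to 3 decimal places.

Posterior precision = 1/1.1² + 23/5.7² = 0.8264 + 0.7079 = 1.5344, so posterior SD = 0.8073.
Posterior mean = (1.4/1.1² + 23·-4.34/5.7²) / 1.5344 = -1.2483.
Interval: -1.2483 ± 1.282 × 0.8073 → [-2.283, -0.214].

[-2.283, -0.214]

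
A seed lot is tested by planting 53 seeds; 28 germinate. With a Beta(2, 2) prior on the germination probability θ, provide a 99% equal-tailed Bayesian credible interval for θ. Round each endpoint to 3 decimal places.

Posterior: Beta(2+28, 2+25) = Beta(30, 27).
Equal-tailed 99% interval: the 0.005 and 0.995 quantiles of Beta(30, 27).
Posterior mean ≈ 0.526, SD ≈ 0.066; a Normal approximation gives roughly [0.357, 0.695].
Exact: F⁻¹(0.005) = 0.358; F⁻¹(0.995) = 0.691.

[0.358, 0.691]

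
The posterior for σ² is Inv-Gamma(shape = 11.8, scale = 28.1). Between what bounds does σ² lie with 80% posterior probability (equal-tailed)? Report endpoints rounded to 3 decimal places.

Inverse-Gamma(11.8, 28.1) quantiles: F⁻¹(0.1) and F⁻¹(0.9).
Equivalently, 1/σ² ~ Gamma(11.8, rate = 28.1); invert its 0.9 and 0.1 quantiles.
Posterior mean ≈ 2.602, SD ≈ 0.831; a Normal approximation gives roughly [1.537, 3.667].
Exact: lower = 1.718; upper = 3.665.

[1.718, 3.665]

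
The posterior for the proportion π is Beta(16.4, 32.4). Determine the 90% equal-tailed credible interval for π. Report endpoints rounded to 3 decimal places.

[0.230, 0.450]

Posterior: Beta(16.4, 32.4).
Equal-tailed 90% interval: the 0.05 and 0.95 quantiles of Beta(16.4, 32.4).
Posterior mean ≈ 0.336, SD ≈ 0.067; a Normal approximation gives roughly [0.226, 0.446].
Exact: F⁻¹(0.05) = 0.230; F⁻¹(0.95) = 0.450.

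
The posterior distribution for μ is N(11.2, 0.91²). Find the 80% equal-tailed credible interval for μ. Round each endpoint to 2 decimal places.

[10.03, 12.37]

The posterior is symmetric, so the 80% equal-tailed interval is μ = 11.2 ± z·0.91 with z = 1.282.
Half-width: 1.282 × 0.91 = 1.17.
11.2 − 1.17 = 10.03; 11.2 + 1.17 = 12.37.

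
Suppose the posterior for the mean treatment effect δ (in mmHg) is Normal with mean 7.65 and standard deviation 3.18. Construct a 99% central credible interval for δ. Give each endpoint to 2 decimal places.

The posterior is symmetric, so the 99% equal-tailed interval is δ = 7.65 ± z·3.18 with z = 2.576.
Half-width: 2.576 × 3.18 = 8.19.
7.65 − 8.19 = -0.54; 7.65 + 8.19 = 15.84.

[-0.54, 15.84]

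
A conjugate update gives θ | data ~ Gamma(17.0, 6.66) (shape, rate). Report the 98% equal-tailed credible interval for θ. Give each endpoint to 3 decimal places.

[1.336, 4.209]

Posterior: Gamma(shape 17.0, rate 6.66).
Equal-tailed 98% interval: Gamma(17.0, 6.66) quantiles at 0.01 and 0.99.
Posterior mean ≈ 2.553, SD ≈ 0.619; a Normal approximation gives roughly [1.112, 3.993].
Exact: lower = 1.336; upper = 4.209.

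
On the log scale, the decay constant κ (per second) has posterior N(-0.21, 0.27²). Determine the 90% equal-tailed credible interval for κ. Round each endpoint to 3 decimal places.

On the log scale the 90% interval is -0.21 ± 1.645 × 0.27 = [-0.6541, 0.2341].
Exponentiate: [e^-0.6541, e^0.2341] = [0.520, 1.264].

[0.520, 1.264]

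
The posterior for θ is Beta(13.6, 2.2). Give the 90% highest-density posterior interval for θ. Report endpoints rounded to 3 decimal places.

[0.739, 0.988]

The posterior is unimodal and skewed, so the HPD interval has equal density at both endpoints and is the shortest 90% interval.
Solving f(0.739) = f(0.988) with F(0.988) − F(0.739) = 0.90 gives [0.739, 0.988].
For comparison, the equal-tailed interval is [0.699, 0.970]; the HPD is narrower and shifted toward the mode.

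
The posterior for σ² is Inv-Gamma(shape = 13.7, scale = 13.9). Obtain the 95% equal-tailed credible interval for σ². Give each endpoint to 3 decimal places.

[0.636, 1.870]

Inverse-Gamma(13.7, 13.9) quantiles: F⁻¹(0.025) and F⁻¹(0.975).
Equivalently, 1/σ² ~ Gamma(13.7, rate = 13.9); invert its 0.975 and 0.025 quantiles.
Posterior mean ≈ 1.094, SD ≈ 0.320; a Normal approximation gives roughly [0.467, 1.722].
Exact: lower = 0.636; upper = 1.870.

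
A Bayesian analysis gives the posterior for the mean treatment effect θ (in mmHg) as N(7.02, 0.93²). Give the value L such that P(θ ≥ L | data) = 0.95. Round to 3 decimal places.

5.490

Need L with P(θ ≥ L) = 0.95: L = 7.02 − z_{0.05}·0.93.
z = 1.645; L = 7.02 − 1.645 × 0.93 = 5.490.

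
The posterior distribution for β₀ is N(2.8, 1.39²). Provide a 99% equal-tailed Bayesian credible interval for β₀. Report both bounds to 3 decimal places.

[-0.780, 6.380]

The posterior is symmetric, so the 99% equal-tailed interval is β₀ = 2.8 ± z·1.39 with z = 2.576.
Half-width: 2.576 × 1.39 = 3.580.
2.8 − 3.580 = -0.780; 2.8 + 3.580 = 6.380.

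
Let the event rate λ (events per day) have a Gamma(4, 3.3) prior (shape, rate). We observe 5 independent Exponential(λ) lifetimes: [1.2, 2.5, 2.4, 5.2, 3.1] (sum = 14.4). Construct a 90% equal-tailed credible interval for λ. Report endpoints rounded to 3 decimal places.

[0.265, 0.816]

Posterior: Gamma(4+5, 3.3+14.4) = Gamma(9, 17.7) (shape, rate).
Equal-tailed 90% interval: Gamma(9, 17.7) quantiles at 0.05 and 0.95.
Posterior mean ≈ 0.508, SD ≈ 0.169; a Normal approximation gives roughly [0.230, 0.787].
Exact: lower = 0.265; upper = 0.816.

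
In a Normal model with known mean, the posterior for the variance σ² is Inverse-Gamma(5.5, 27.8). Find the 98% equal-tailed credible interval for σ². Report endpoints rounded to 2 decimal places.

[2.25, 18.21]

Inverse-Gamma(5.5, 27.8) quantiles: F⁻¹(0.01) and F⁻¹(0.99).
Equivalently, 1/σ² ~ Gamma(5.5, rate = 27.8); invert its 0.99 and 0.01 quantiles.
Posterior mean ≈ 6.18, SD ≈ 3.30; a Normal approximation gives roughly [-1.50, 13.86].
Exact: lower = 2.25; upper = 18.21.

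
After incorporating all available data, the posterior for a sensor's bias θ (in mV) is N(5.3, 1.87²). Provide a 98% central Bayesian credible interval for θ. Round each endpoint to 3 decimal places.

[0.950, 9.650]

The posterior is symmetric, so the 98% equal-tailed interval is θ = 5.3 ± z·1.87 with z = 2.326.
Half-width: 2.326 × 1.87 = 4.350.
5.3 − 4.350 = 0.950; 5.3 + 4.350 = 9.650.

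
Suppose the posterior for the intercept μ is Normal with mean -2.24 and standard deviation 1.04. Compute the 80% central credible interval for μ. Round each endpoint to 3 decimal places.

[-3.573, -0.907]

The posterior is symmetric, so the 80% equal-tailed interval is μ = -2.24 ± z·1.04 with z = 1.282.
Half-width: 1.282 × 1.04 = 1.333.
-2.24 − 1.333 = -3.573; -2.24 + 1.333 = -0.907.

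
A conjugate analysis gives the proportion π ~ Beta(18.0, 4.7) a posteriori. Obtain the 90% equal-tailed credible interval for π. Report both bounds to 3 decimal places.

Posterior: Beta(18.0, 4.7).
Equal-tailed 90% interval: the 0.05 and 0.95 quantiles of Beta(18.0, 4.7).
Posterior mean ≈ 0.793, SD ≈ 0.083; a Normal approximation gives roughly [0.656, 0.930].
Exact: F⁻¹(0.05) = 0.642; F⁻¹(0.95) = 0.914.

[0.642, 0.914]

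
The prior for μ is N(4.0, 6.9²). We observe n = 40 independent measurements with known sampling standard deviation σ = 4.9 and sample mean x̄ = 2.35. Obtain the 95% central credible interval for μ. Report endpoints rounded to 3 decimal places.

[0.862, 3.880]

Posterior precision = 1/6.9² + 40/4.9² = 0.0210 + 1.6660 = 1.6870, so posterior SD = 0.7699.
Posterior mean = (4.0/6.9² + 40·2.35/4.9²) / 1.6870 = 2.3705.
Interval: 2.3705 ± 1.960 × 0.7699 → [0.862, 3.880].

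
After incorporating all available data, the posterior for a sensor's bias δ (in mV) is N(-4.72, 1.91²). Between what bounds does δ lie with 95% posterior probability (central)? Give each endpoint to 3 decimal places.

The posterior is symmetric, so the 95% equal-tailed interval is δ = -4.72 ± z·1.91 with z = 1.960.
Half-width: 1.960 × 1.91 = 3.744.
-4.72 − 3.744 = -8.464; -4.72 + 3.744 = -0.976.

[-8.464, -0.976]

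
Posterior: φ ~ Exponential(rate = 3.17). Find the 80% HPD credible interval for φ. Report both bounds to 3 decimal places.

[0.000, 0.508]

The exponential density is strictly decreasing on [0, ∞), so the HPD interval is anchored at 0: [0, q] with P(φ ≤ q) = 0.80.
q = −ln(1 − 0.80) / 3.17 = 1.6094 / 3.17 = 0.508.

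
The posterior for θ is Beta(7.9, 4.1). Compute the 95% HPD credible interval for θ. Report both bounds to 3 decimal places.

The posterior is unimodal and skewed, so the HPD interval has equal density at both endpoints and is the shortest 95% interval.
Solving f(0.402) = f(0.901) with F(0.901) − F(0.402) = 0.95 gives [0.402, 0.901].
For comparison, the equal-tailed interval is [0.382, 0.885]; the HPD is narrower and shifted toward the mode.

[0.402, 0.901]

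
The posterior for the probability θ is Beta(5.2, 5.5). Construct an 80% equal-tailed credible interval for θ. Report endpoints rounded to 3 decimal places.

[0.294, 0.679]

Posterior: Beta(5.2, 5.5).
Equal-tailed 80% interval: the 0.1 and 0.9 quantiles of Beta(5.2, 5.5).
Posterior mean ≈ 0.486, SD ≈ 0.146; a Normal approximation gives roughly [0.299, 0.673].
Exact: F⁻¹(0.1) = 0.294; F⁻¹(0.9) = 0.679.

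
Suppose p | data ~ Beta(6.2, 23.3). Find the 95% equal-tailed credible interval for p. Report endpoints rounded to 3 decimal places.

[0.086, 0.371]

Posterior: Beta(6.2, 23.3).
Equal-tailed 95% interval: the 0.025 and 0.975 quantiles of Beta(6.2, 23.3).
Posterior mean ≈ 0.210, SD ≈ 0.074; a Normal approximation gives roughly [0.066, 0.355].
Exact: F⁻¹(0.025) = 0.086; F⁻¹(0.975) = 0.371.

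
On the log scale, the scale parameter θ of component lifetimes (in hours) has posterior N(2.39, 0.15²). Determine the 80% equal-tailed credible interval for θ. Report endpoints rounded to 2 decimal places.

On the log scale the 80% interval is 2.39 ± 1.282 × 0.15 = [2.1978, 2.5822].
Exponentiate: [e^2.1978, e^2.5822] = [9.00, 13.23].

[9.00, 13.23]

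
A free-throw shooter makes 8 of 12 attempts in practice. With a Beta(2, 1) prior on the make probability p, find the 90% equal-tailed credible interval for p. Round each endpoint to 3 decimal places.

Posterior: Beta(2+8, 1+4) = Beta(10, 5).
Equal-tailed 90% interval: the 0.05 and 0.95 quantiles of Beta(10, 5).
Posterior mean ≈ 0.667, SD ≈ 0.118; a Normal approximation gives roughly [0.473, 0.861].
Exact: F⁻¹(0.05) = 0.460; F⁻¹(0.95) = 0.847.

[0.460, 0.847]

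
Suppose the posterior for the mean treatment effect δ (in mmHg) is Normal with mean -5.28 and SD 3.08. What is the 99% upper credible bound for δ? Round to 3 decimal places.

1.885

Need U with P(δ ≤ U) = 0.99: U = -5.28 + z_{0.01}·3.08.
z = 2.326; U = -5.28 + 2.326 × 3.08 = 1.885.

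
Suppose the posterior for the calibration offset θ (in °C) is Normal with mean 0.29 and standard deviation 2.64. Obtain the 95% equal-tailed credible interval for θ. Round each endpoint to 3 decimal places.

[-4.884, 5.464]

The posterior is symmetric, so the 95% equal-tailed interval is θ = 0.29 ± z·2.64 with z = 1.960.
Half-width: 1.960 × 2.64 = 5.174.
0.29 − 5.174 = -4.884; 0.29 + 5.174 = 5.464.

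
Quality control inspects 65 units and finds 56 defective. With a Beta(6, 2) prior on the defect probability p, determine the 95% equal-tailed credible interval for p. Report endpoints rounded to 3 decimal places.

[0.759, 0.921]

Posterior: Beta(6+56, 2+9) = Beta(62, 11).
Equal-tailed 95% interval: the 0.025 and 0.975 quantiles of Beta(62, 11).
Posterior mean ≈ 0.849, SD ≈ 0.042; a Normal approximation gives roughly [0.768, 0.931].
Exact: F⁻¹(0.025) = 0.759; F⁻¹(0.975) = 0.921.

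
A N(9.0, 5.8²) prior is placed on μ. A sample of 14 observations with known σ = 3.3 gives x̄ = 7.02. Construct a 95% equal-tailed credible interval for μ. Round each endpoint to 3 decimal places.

Posterior precision = 1/5.8² + 14/3.3² = 0.0297 + 1.2856 = 1.3153, so posterior SD = 0.8719.
Posterior mean = (9.0/5.8² + 14·7.02/3.3²) / 1.3153 = 7.0647.
Interval: 7.0647 ± 1.960 × 0.8719 → [5.356, 8.774].

[5.356, 8.774]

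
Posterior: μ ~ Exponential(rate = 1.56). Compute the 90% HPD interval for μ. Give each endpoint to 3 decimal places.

[0.000, 1.476]

The exponential density is strictly decreasing on [0, ∞), so the HPD interval is anchored at 0: [0, q] with P(μ ≤ q) = 0.90.
q = −ln(1 − 0.90) / 1.56 = 2.3026 / 1.56 = 1.476.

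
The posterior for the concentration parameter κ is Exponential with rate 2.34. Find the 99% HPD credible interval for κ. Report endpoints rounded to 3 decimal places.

[0.000, 1.968]

The exponential density is strictly decreasing on [0, ∞), so the HPD interval is anchored at 0: [0, q] with P(κ ≤ q) = 0.99.
q = −ln(1 − 0.99) / 2.34 = 4.6052 / 2.34 = 1.968.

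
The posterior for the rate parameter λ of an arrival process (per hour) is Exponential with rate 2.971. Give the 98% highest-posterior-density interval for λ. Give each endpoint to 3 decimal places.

[0.000, 1.317]

The exponential density is strictly decreasing on [0, ∞), so the HPD interval is anchored at 0: [0, q] with P(λ ≤ q) = 0.98.
q = −ln(1 − 0.98) / 2.971 = 3.9120 / 2.971 = 1.317.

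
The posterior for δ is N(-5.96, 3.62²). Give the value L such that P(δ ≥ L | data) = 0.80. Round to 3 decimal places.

Need L with P(δ ≥ L) = 0.80: L = -5.96 − z_{0.2}·3.62.
z = 0.842; L = -5.96 − 0.842 × 3.62 = -9.007.

-9.007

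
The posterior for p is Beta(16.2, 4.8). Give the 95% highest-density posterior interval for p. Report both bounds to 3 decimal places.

[0.595, 0.933]

The posterior is unimodal and skewed, so the HPD interval has equal density at both endpoints and is the shortest 95% interval.
Solving f(0.595) = f(0.933) with F(0.933) − F(0.595) = 0.95 gives [0.595, 0.933].
For comparison, the equal-tailed interval is [0.575, 0.920]; the HPD is narrower and shifted toward the mode.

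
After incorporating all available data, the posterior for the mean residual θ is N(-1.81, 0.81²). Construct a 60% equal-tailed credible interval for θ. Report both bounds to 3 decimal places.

The posterior is symmetric, so the 60% equal-tailed interval is θ = -1.81 ± z·0.81 with z = 0.842.
Half-width: 0.842 × 0.81 = 0.682.
-1.81 − 0.682 = -2.492; -1.81 + 0.682 = -1.128.

[-2.492, -1.128]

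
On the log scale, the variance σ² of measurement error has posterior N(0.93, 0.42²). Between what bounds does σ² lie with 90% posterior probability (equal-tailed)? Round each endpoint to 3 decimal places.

[1.270, 5.057]

On the log scale the 90% interval is 0.93 ± 1.645 × 0.42 = [0.2392, 1.6208].
Exponentiate: [e^0.2392, e^1.6208] = [1.270, 5.057].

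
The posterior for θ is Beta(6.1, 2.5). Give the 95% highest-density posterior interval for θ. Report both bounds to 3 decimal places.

The posterior is unimodal and skewed, so the HPD interval has equal density at both endpoints and is the shortest 95% interval.
Solving f(0.427) = f(0.964) with F(0.964) − F(0.427) = 0.95 gives [0.427, 0.964].
For comparison, the equal-tailed interval is [0.387, 0.941]; the HPD is narrower and shifted toward the mode.

[0.427, 0.964]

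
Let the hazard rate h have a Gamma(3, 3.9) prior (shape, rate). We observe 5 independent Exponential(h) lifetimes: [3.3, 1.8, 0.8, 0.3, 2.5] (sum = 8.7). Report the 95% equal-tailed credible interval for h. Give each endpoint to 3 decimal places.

[0.274, 1.145]

Posterior: Gamma(3+5, 3.9+8.7) = Gamma(8, 12.6) (shape, rate).
Equal-tailed 95% interval: Gamma(8, 12.6) quantiles at 0.025 and 0.975.
Posterior mean ≈ 0.635, SD ≈ 0.224; a Normal approximation gives roughly [0.195, 1.075].
Exact: lower = 0.274; upper = 1.145.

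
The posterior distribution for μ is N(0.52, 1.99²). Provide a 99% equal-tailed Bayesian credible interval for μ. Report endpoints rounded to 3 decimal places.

The posterior is symmetric, so the 99% equal-tailed interval is μ = 0.52 ± z·1.99 with z = 2.576.
Half-width: 2.576 × 1.99 = 5.126.
0.52 − 5.126 = -4.606; 0.52 + 5.126 = 5.646.

[-4.606, 5.646]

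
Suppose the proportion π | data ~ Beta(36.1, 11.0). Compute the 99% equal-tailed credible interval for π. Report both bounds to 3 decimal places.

Posterior: Beta(36.1, 11.0).
Equal-tailed 99% interval: the 0.005 and 0.995 quantiles of Beta(36.1, 11.0).
Posterior mean ≈ 0.766, SD ≈ 0.061; a Normal approximation gives roughly [0.609, 0.924].
Exact: F⁻¹(0.005) = 0.592; F⁻¹(0.995) = 0.900.

[0.592, 0.900]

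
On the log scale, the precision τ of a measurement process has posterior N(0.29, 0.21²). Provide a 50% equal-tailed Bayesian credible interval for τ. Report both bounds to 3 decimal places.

On the log scale the 50% interval is 0.29 ± 0.674 × 0.21 = [0.1484, 0.4316].
Exponentiate: [e^0.1484, e^0.4316] = [1.160, 1.540].

[1.160, 1.540]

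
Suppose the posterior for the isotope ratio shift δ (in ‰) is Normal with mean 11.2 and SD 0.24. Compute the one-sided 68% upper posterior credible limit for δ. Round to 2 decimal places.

Need U with P(δ ≤ U) = 0.68: U = 11.2 + z_{0.32}·0.24.
z = 0.468; U = 11.2 + 0.468 × 0.24 = 11.31.

11.31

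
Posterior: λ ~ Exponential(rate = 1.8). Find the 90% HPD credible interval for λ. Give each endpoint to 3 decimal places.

[0.000, 1.279]

The exponential density is strictly decreasing on [0, ∞), so the HPD interval is anchored at 0: [0, q] with P(λ ≤ q) = 0.90.
q = −ln(1 − 0.90) / 1.8 = 2.3026 / 1.8 = 1.279.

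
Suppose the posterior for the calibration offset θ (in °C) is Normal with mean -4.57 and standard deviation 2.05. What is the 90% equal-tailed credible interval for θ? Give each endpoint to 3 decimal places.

The posterior is symmetric, so the 90% equal-tailed interval is θ = -4.57 ± z·2.05 with z = 1.645.
Half-width: 1.645 × 2.05 = 3.372.
-4.57 − 3.372 = -7.942; -4.57 + 3.372 = -1.198.

[-7.942, -1.198]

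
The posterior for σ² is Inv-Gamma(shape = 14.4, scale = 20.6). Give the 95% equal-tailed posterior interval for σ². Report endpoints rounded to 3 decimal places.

[0.906, 2.591]

Inverse-Gamma(14.4, 20.6) quantiles: F⁻¹(0.025) and F⁻¹(0.975).
Equivalently, 1/σ² ~ Gamma(14.4, rate = 20.6); invert its 0.975 and 0.025 quantiles.
Posterior mean ≈ 1.537, SD ≈ 0.437; a Normal approximation gives roughly [0.682, 2.393].
Exact: lower = 0.906; upper = 2.591.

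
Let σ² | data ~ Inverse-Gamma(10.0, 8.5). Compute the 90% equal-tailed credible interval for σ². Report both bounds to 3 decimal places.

[0.541, 1.567]

Inverse-Gamma(10.0, 8.5) quantiles: F⁻¹(0.05) and F⁻¹(0.95).
Equivalently, 1/σ² ~ Gamma(10.0, rate = 8.5); invert its 0.95 and 0.05 quantiles.
Posterior mean ≈ 0.944, SD ≈ 0.334; a Normal approximation gives roughly [0.395, 1.494].
Exact: lower = 0.541; upper = 1.567.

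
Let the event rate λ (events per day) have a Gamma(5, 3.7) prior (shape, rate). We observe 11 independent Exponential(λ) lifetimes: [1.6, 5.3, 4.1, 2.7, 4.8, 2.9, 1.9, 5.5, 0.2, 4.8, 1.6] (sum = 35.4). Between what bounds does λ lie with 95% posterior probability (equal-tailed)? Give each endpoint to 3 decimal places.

Posterior: Gamma(5+11, 3.7+35.4) = Gamma(16, 39.1) (shape, rate).
Equal-tailed 95% interval: Gamma(16, 39.1) quantiles at 0.025 and 0.975.
Posterior mean ≈ 0.409, SD ≈ 0.102; a Normal approximation gives roughly [0.209, 0.610].
Exact: lower = 0.234; upper = 0.633.

[0.234, 0.633]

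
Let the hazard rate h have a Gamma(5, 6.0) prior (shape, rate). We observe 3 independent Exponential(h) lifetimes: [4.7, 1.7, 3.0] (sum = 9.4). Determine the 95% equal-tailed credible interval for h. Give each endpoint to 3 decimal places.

Posterior: Gamma(5+3, 6.0+9.4) = Gamma(8, 15.4) (shape, rate).
Equal-tailed 95% interval: Gamma(8, 15.4) quantiles at 0.025 and 0.975.
Posterior mean ≈ 0.519, SD ≈ 0.184; a Normal approximation gives roughly [0.160, 0.879].
Exact: lower = 0.224; upper = 0.937.

[0.224, 0.937]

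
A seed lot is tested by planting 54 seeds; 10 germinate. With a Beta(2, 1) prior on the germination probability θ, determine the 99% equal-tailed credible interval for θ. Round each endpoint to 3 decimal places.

Posterior: Beta(2+10, 1+44) = Beta(12, 45).
Equal-tailed 99% interval: the 0.005 and 0.995 quantiles of Beta(12, 45).
Posterior mean ≈ 0.211, SD ≈ 0.054; a Normal approximation gives roughly [0.073, 0.348].
Exact: F⁻¹(0.005) = 0.094; F⁻¹(0.995) = 0.365.

[0.094, 0.365]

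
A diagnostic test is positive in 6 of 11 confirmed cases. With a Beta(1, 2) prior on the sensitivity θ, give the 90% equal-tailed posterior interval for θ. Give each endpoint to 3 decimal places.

Posterior: Beta(1+6, 2+5) = Beta(7, 7).
Equal-tailed 90% interval: the 0.05 and 0.95 quantiles of Beta(7, 7).
Posterior mean ≈ 0.500, SD ≈ 0.129; a Normal approximation gives roughly [0.288, 0.712].
Exact: F⁻¹(0.05) = 0.287; F⁻¹(0.95) = 0.713.

[0.287, 0.713]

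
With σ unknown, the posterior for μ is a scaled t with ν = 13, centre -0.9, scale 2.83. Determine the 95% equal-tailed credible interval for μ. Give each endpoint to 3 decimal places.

[-7.014, 5.214]

The t_13 distribution is symmetric; the 95% interval is -0.9 ± t·2.83 with t_{0.975,13} = 2.160.
Half-width: 2.160 × 2.83 = 6.114.
-0.9 − 6.114 = -7.014; -0.9 + 6.114 = 5.214.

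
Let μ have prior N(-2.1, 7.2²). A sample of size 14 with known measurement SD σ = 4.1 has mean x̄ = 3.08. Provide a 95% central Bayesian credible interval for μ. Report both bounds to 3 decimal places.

Posterior precision = 1/7.2² + 14/4.1² = 0.0193 + 0.8328 = 0.8521, so posterior SD = 1.0833.
Posterior mean = (-2.1/7.2² + 14·3.08/4.1²) / 0.8521 = 2.9627.
Interval: 2.9627 ± 1.960 × 1.0833 → [0.840, 5.086].

[0.840, 5.086]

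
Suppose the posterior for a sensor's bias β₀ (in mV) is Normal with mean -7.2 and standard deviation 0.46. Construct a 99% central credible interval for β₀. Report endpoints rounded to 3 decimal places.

The posterior is symmetric, so the 99% equal-tailed interval is β₀ = -7.2 ± z·0.46 with z = 2.576.
Half-width: 2.576 × 0.46 = 1.185.
-7.2 − 1.185 = -8.385; -7.2 + 1.185 = -6.015.

[-8.385, -6.015]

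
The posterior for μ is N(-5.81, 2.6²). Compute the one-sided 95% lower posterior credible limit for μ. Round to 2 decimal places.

-10.09

Need L with P(μ ≥ L) = 0.95: L = -5.81 − z_{0.05}·2.6.
z = 1.645; L = -5.81 − 1.645 × 2.6 = -10.09.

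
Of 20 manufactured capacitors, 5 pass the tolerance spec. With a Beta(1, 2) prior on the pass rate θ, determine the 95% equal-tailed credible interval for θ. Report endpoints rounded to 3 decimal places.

[0.107, 0.454]

Posterior: Beta(1+5, 2+15) = Beta(6, 17).
Equal-tailed 95% interval: the 0.025 and 0.975 quantiles of Beta(6, 17).
Posterior mean ≈ 0.261, SD ≈ 0.090; a Normal approximation gives roughly [0.085, 0.437].
Exact: F⁻¹(0.025) = 0.107; F⁻¹(0.975) = 0.454.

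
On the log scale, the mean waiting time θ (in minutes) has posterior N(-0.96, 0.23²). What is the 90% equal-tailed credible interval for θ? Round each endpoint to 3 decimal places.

On the log scale the 90% interval is -0.96 ± 1.645 × 0.23 = [-1.3383, -0.5817].
Exponentiate: [e^-1.3383, e^-0.5817] = [0.262, 0.559].

[0.262, 0.559]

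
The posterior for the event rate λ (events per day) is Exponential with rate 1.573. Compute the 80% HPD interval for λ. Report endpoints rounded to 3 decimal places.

The exponential density is strictly decreasing on [0, ∞), so the HPD interval is anchored at 0: [0, q] with P(λ ≤ q) = 0.80.
q = −ln(1 − 0.80) / 1.573 = 1.6094 / 1.573 = 1.023.

[0.000, 1.023]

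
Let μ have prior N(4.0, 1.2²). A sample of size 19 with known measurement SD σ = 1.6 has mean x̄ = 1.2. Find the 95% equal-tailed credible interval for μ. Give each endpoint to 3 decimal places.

[0.752, 2.128]

Posterior precision = 1/1.2² + 19/1.6² = 0.6944 + 7.4219 = 8.1163, so posterior SD = 0.3510.
Posterior mean = (4.0/1.2² + 19·1.2/1.6²) / 8.1163 = 1.4396.
Interval: 1.4396 ± 1.960 × 0.3510 → [0.752, 2.128].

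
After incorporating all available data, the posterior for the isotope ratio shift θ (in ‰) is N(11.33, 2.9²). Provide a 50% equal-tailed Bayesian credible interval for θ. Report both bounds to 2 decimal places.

[9.37, 13.29]

The posterior is symmetric, so the 50% equal-tailed interval is θ = 11.33 ± z·2.9 with z = 0.674.
Half-width: 0.674 × 2.9 = 1.96.
11.33 − 1.96 = 9.37; 11.33 + 1.96 = 13.29.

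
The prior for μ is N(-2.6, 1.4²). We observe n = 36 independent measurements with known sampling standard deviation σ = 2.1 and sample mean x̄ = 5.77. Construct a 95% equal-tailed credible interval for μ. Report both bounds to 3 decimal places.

[4.612, 5.943]

Posterior precision = 1/1.4² + 36/2.1² = 0.5102 + 8.1633 = 8.6735, so posterior SD = 0.3395.
Posterior mean = (-2.6/1.4² + 36·5.77/2.1²) / 8.6735 = 5.2776.
Interval: 5.2776 ± 1.960 × 0.3395 → [4.612, 5.943].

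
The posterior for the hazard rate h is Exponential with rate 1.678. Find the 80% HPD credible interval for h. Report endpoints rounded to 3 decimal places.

The exponential density is strictly decreasing on [0, ∞), so the HPD interval is anchored at 0: [0, q] with P(h ≤ q) = 0.80.
q = −ln(1 − 0.80) / 1.678 = 1.6094 / 1.678 = 0.959.

[0.000, 0.959]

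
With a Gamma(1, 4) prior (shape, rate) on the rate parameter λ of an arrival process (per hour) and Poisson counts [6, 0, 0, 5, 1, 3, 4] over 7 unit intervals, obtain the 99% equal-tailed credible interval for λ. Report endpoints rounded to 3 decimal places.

Posterior: Gamma(1+19, 4+7) = Gamma(20, 11) (shape, rate).
Equal-tailed 99% interval: Gamma(20, 11) quantiles at 0.005 and 0.995.
Posterior mean ≈ 1.818, SD ≈ 0.407; a Normal approximation gives roughly [0.771, 2.865].
Exact: lower = 0.941; upper = 3.035.

[0.941, 3.035]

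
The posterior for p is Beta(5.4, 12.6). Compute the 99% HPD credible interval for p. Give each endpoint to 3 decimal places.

[0.071, 0.581]

The posterior is unimodal and skewed, so the HPD interval has equal density at both endpoints and is the shortest 99% interval.
Solving f(0.071) = f(0.581) with F(0.581) − F(0.071) = 0.99 gives [0.071, 0.581].
For comparison, the equal-tailed interval is [0.082, 0.597]; the HPD is narrower and shifted toward the mode.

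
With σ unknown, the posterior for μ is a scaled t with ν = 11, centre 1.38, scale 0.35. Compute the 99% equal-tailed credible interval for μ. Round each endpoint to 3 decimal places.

[0.293, 2.467]

The t_11 distribution is symmetric; the 99% interval is 1.38 ± t·0.35 with t_{0.995,11} = 3.106.
Half-width: 3.106 × 0.35 = 1.087.
1.38 − 1.087 = 0.293; 1.38 + 1.087 = 2.467.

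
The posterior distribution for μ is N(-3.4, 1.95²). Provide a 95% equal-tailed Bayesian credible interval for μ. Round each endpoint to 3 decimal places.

[-7.222, 0.422]

The posterior is symmetric, so the 95% equal-tailed interval is μ = -3.4 ± z·1.95 with z = 1.960.
Half-width: 1.960 × 1.95 = 3.822.
-3.4 − 3.822 = -7.222; -3.4 + 3.822 = 0.422.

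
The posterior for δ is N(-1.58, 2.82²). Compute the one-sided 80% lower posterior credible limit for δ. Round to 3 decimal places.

Need L with P(δ ≥ L) = 0.80: L = -1.58 − z_{0.2}·2.82.
z = 0.842; L = -1.58 − 0.842 × 2.82 = -3.953.

-3.953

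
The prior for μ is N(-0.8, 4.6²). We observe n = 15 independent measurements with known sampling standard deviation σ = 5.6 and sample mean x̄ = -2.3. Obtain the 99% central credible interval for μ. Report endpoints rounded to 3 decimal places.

[-5.718, 1.388]

Posterior precision = 1/4.6² + 15/5.6² = 0.0473 + 0.4783 = 0.5256, so posterior SD = 1.3794.
Posterior mean = (-0.8/4.6² + 15·-2.3/5.6²) / 0.5256 = -2.1651.
Interval: -2.1651 ± 2.576 × 1.3794 → [-5.718, 1.388].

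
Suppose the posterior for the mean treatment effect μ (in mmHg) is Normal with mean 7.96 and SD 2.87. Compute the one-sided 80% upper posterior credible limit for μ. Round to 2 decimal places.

10.38

Need U with P(μ ≤ U) = 0.80: U = 7.96 + z_{0.2}·2.87.
z = 0.842; U = 7.96 + 0.842 × 2.87 = 10.38.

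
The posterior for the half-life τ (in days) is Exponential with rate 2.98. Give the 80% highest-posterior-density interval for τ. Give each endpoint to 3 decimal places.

[0.000, 0.540]

The exponential density is strictly decreasing on [0, ∞), so the HPD interval is anchored at 0: [0, q] with P(τ ≤ q) = 0.80.
q = −ln(1 − 0.80) / 2.98 = 1.6094 / 2.98 = 0.540.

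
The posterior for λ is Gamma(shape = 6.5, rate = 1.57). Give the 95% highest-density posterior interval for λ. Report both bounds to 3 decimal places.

The posterior is unimodal and skewed, so the HPD interval has equal density at both endpoints and is the shortest 95% interval.
Solving f(1.306) = f(7.368) with F(7.368) − F(1.306) = 0.95 gives [1.306, 7.368].
For comparison, the equal-tailed interval is [1.595, 7.878]; the HPD is narrower and shifted toward the mode.

[1.306, 7.368]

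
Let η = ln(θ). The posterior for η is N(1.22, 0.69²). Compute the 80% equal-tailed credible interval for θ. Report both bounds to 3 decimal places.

[1.399, 8.201]

On the log scale the 80% interval is 1.22 ± 1.282 × 0.69 = [0.3357, 2.1043].
Exponentiate: [e^0.3357, e^2.1043] = [1.399, 8.201].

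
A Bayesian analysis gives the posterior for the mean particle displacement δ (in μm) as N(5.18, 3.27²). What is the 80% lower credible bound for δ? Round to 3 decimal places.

Need L with P(δ ≥ L) = 0.80: L = 5.18 − z_{0.2}·3.27.
z = 0.842; L = 5.18 − 0.842 × 3.27 = 2.428.

2.428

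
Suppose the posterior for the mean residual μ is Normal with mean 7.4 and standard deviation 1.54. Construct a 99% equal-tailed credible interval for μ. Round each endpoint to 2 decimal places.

[3.43, 11.37]

The posterior is symmetric, so the 99% equal-tailed interval is μ = 7.4 ± z·1.54 with z = 2.576.
Half-width: 2.576 × 1.54 = 3.97.
7.4 − 3.97 = 3.43; 7.4 + 3.97 = 11.37.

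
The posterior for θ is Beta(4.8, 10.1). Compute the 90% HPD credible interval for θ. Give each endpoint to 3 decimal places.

[0.129, 0.509]

The posterior is unimodal and skewed, so the HPD interval has equal density at both endpoints and is the shortest 90% interval.
Solving f(0.129) = f(0.509) with F(0.509) − F(0.129) = 0.90 gives [0.129, 0.509].
For comparison, the equal-tailed interval is [0.144, 0.529]; the HPD is narrower and shifted toward the mode.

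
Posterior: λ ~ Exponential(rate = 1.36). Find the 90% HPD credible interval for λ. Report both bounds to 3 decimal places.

The exponential density is strictly decreasing on [0, ∞), so the HPD interval is anchored at 0: [0, q] with P(λ ≤ q) = 0.90.
q = −ln(1 − 0.90) / 1.36 = 2.3026 / 1.36 = 1.693.

[0.000, 1.693]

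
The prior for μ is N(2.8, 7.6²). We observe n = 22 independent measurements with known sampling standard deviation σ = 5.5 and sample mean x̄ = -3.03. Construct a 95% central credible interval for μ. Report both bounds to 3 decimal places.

Posterior precision = 1/7.6² + 22/5.5² = 0.0173 + 0.7273 = 0.7446, so posterior SD = 1.1589.
Posterior mean = (2.8/7.6² + 22·-3.03/5.5²) / 0.7446 = -2.8944.
Interval: -2.8944 ± 1.960 × 1.1589 → [-5.166, -0.623].

[-5.166, -0.623]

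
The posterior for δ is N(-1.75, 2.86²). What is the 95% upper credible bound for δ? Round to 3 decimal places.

Need U with P(δ ≤ U) = 0.95: U = -1.75 + z_{0.05}·2.86.
z = 1.645; U = -1.75 + 1.645 × 2.86 = 2.954.

2.954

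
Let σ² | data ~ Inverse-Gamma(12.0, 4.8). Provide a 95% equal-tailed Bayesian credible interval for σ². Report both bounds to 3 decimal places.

Inverse-Gamma(12.0, 4.8) quantiles: F⁻¹(0.025) and F⁻¹(0.975).
Equivalently, 1/σ² ~ Gamma(12.0, rate = 4.8); invert its 0.975 and 0.025 quantiles.
Posterior mean ≈ 0.436, SD ≈ 0.138; a Normal approximation gives roughly [0.166, 0.707].
Exact: lower = 0.244; upper = 0.774.

[0.244, 0.774]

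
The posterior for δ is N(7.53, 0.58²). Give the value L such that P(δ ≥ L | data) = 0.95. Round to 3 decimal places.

6.576

Need L with P(δ ≥ L) = 0.95: L = 7.53 − z_{0.05}·0.58.
z = 1.645; L = 7.53 − 1.645 × 0.58 = 6.576.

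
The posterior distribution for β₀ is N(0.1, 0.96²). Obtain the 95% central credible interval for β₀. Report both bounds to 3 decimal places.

[-1.782, 1.982]

The posterior is symmetric, so the 95% equal-tailed interval is β₀ = 0.1 ± z·0.96 with z = 1.960.
Half-width: 1.960 × 0.96 = 1.882.
0.1 − 1.882 = -1.782; 0.1 + 1.882 = 1.982.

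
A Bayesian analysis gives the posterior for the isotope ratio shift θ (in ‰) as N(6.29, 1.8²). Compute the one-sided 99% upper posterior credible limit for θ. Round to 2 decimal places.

Need U with P(θ ≤ U) = 0.99: U = 6.29 + z_{0.01}·1.8.
z = 2.326; U = 6.29 + 2.326 × 1.8 = 10.48.

10.48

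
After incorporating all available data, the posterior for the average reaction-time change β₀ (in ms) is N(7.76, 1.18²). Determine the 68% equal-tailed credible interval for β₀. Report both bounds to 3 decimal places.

[6.587, 8.933]

The posterior is symmetric, so the 68% equal-tailed interval is β₀ = 7.76 ± z·1.18 with z = 0.994.
Half-width: 0.994 × 1.18 = 1.173.
7.76 − 1.173 = 6.587; 7.76 + 1.173 = 8.933.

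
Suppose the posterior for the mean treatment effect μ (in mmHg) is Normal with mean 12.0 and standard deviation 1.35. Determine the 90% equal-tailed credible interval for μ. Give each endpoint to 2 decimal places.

The posterior is symmetric, so the 90% equal-tailed interval is μ = 12.0 ± z·1.35 with z = 1.645.
Half-width: 1.645 × 1.35 = 2.22.
12.0 − 2.22 = 9.78; 12.0 + 2.22 = 14.22.

[9.78, 14.22]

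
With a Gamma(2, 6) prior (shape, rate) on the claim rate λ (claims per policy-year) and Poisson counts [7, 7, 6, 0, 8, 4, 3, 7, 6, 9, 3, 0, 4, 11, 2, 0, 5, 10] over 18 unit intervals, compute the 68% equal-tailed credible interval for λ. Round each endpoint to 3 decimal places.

[3.515, 4.318]

Posterior: Gamma(2+92, 6+18) = Gamma(94, 24) (shape, rate).
Equal-tailed 68% interval: Gamma(94, 24) quantiles at 0.16 and 0.84.
Posterior mean ≈ 3.917, SD ≈ 0.404; a Normal approximation gives roughly [3.515, 4.318].
Exact: lower = 3.515; upper = 4.318.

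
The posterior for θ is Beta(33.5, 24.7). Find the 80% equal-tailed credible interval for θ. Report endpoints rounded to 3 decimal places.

[0.492, 0.658]

Posterior: Beta(33.5, 24.7).
Equal-tailed 80% interval: the 0.1 and 0.9 quantiles of Beta(33.5, 24.7).
Posterior mean ≈ 0.576, SD ≈ 0.064; a Normal approximation gives roughly [0.493, 0.658].
Exact: F⁻¹(0.1) = 0.492; F⁻¹(0.9) = 0.658.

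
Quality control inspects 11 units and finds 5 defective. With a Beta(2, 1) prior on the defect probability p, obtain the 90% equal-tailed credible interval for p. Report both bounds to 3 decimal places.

[0.287, 0.713]

Posterior: Beta(2+5, 1+6) = Beta(7, 7).
Equal-tailed 90% interval: the 0.05 and 0.95 quantiles of Beta(7, 7).
Posterior mean ≈ 0.500, SD ≈ 0.129; a Normal approximation gives roughly [0.288, 0.712].
Exact: F⁻¹(0.05) = 0.287; F⁻¹(0.95) = 0.713.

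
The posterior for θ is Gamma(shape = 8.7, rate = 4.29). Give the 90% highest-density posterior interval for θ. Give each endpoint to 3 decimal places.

[0.923, 3.095]

The posterior is unimodal and skewed, so the HPD interval has equal density at both endpoints and is the shortest 90% interval.
Solving f(0.923) = f(3.095) with F(3.095) − F(0.923) = 0.90 gives [0.923, 3.095].
For comparison, the equal-tailed interval is [1.044, 3.275]; the HPD is narrower and shifted toward the mode.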